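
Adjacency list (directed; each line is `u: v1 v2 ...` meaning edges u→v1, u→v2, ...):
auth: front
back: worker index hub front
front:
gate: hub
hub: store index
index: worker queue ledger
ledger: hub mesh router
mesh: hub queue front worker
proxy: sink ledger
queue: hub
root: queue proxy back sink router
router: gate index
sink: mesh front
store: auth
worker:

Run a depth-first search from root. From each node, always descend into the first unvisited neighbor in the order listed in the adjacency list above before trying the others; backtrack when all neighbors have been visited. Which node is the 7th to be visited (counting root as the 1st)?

index

Visit root
root → queue
queue → hub
hub → store
store → auth
auth → front
hub → index
index → worker
index → ledger
ledger → mesh
ledger → router
router → gate
root → proxy
proxy → sink
root → back

Visit order: root, queue, hub, store, auth, front, index, worker, ledger, mesh, router, gate, proxy, sink, back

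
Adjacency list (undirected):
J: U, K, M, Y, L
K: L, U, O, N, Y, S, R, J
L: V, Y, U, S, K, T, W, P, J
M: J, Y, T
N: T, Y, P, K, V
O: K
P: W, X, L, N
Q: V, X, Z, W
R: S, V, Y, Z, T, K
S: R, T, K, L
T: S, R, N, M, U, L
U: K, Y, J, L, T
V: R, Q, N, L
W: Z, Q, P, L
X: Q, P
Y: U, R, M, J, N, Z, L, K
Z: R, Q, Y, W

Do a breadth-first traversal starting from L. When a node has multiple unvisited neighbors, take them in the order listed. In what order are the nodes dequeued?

L V Y U S K T W P J R Q N M Z O X

Visit L; enqueue V, Y, U, S, K, T, W, P, J → queue [V, Y, U, S, K, T, W, P, J]
Visit V; enqueue R, Q, N → queue [Y, U, S, K, T, W, P, J, R, Q, N]
Visit Y; enqueue M, Z → queue [U, S, K, T, W, P, J, R, Q, N, M, Z]
Visit U → queue [S, K, T, W, P, J, R, Q, N, M, Z]
Visit S → queue [K, T, W, P, J, R, Q, N, M, Z]
Visit K; enqueue O → queue [T, W, P, J, R, Q, N, M, Z, O]
Visit T → queue [W, P, J, R, Q, N, M, Z, O]
Visit W → queue [P, J, R, Q, N, M, Z, O]
Visit P; enqueue X → queue [J, R, Q, N, M, Z, O, X]
Visit J → queue [R, Q, N, M, Z, O, X]
Visit R → queue [Q, N, M, Z, O, X]
Visit Q → queue [N, M, Z, O, X]
Visit N → queue [M, Z, O, X]
Visit M → queue [Z, O, X]
Visit Z → queue [O, X]
Visit O → queue [X]
Visit X → queue []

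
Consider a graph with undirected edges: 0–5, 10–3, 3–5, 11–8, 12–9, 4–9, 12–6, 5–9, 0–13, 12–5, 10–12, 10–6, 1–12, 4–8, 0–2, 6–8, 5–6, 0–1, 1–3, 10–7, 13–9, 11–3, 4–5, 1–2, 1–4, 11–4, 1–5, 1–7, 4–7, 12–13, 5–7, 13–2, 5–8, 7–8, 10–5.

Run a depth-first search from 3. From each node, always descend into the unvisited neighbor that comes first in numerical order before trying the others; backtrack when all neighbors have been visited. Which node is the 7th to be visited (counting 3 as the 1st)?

Visit 3
3 → 1
1 → 0
0 → 2
2 → 13
13 → 9
9 → 4
4 → 5
5 → 6
6 → 8
8 → 7
7 → 10
10 → 12
8 → 11

Visit order: 3, 1, 0, 2, 13, 9, 4, 5, 6, 8, 7, 10, 12, 11

4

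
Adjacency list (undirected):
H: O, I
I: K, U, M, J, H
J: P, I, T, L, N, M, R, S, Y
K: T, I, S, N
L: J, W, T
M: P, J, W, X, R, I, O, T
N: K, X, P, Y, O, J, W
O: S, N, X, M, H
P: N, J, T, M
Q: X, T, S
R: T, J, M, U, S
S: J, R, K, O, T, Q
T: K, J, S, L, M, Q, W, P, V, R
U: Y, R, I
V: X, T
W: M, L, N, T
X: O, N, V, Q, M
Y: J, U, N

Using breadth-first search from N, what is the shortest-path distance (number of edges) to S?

Level 0: N
Level 1: J, K, O, P, W, X, Y
Level 2: H, I, L, M, Q, R, S, T, U, V
S first appears at level 2.

2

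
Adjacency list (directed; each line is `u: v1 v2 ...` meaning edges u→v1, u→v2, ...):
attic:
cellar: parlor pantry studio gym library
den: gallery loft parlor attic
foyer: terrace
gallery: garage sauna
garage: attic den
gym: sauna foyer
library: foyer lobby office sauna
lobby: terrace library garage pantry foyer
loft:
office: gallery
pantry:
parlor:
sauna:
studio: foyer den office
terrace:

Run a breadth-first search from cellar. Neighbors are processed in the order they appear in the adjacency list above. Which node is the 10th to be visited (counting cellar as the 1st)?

Visit cellar; enqueue parlor, pantry, studio, gym, library → queue [parlor, pantry, studio, gym, library]
Visit parlor → queue [pantry, studio, gym, library]
Visit pantry → queue [studio, gym, library]
Visit studio; enqueue foyer, den, office → queue [gym, library, foyer, den, office]
Visit gym; enqueue sauna → queue [library, foyer, den, office, sauna]
Visit library; enqueue lobby → queue [foyer, den, office, sauna, lobby]
Visit foyer; enqueue terrace → queue [den, office, sauna, lobby, terrace]
Visit den; enqueue gallery, loft, attic → queue [office, sauna, lobby, terrace, gallery, loft, attic]
Visit office → queue [sauna, lobby, terrace, gallery, loft, attic]
Visit sauna → queue [lobby, terrace, gallery, loft, attic]
Visit lobby; enqueue garage → queue [terrace, gallery, loft, attic, garage]
Visit terrace → queue [gallery, loft, attic, garage]
Visit gallery → queue [loft, attic, garage]
Visit loft → queue [attic, garage]
Visit attic → queue [garage]
Visit garage → queue []

Visit order: cellar, parlor, pantry, studio, gym, library, foyer, den, office, sauna, lobby, terrace, gallery, loft, attic, garage

sauna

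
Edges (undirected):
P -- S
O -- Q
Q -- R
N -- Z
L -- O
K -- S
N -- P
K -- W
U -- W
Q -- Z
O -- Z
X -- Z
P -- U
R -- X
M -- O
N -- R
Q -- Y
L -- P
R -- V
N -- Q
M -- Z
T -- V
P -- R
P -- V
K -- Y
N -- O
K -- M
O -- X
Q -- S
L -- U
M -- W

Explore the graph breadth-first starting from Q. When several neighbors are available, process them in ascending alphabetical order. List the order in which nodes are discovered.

Visit Q; enqueue N, O, R, S, Y, Z → queue [N, O, R, S, Y, Z]
Visit N; enqueue P → queue [O, R, S, Y, Z, P]
Visit O; enqueue L, M, X → queue [R, S, Y, Z, P, L, M, X]
Visit R; enqueue V → queue [S, Y, Z, P, L, M, X, V]
Visit S; enqueue K → queue [Y, Z, P, L, M, X, V, K]
Visit Y → queue [Z, P, L, M, X, V, K]
Visit Z → queue [P, L, M, X, V, K]
Visit P; enqueue U → queue [L, M, X, V, K, U]
Visit L → queue [M, X, V, K, U]
Visit M; enqueue W → queue [X, V, K, U, W]
Visit X → queue [V, K, U, W]
Visit V; enqueue T → queue [K, U, W, T]
Visit K → queue [U, W, T]
Visit U → queue [W, T]
Visit W → queue [T]
Visit T → queue []

Q, N, O, R, S, Y, Z, P, L, M, X, V, K, U, W, T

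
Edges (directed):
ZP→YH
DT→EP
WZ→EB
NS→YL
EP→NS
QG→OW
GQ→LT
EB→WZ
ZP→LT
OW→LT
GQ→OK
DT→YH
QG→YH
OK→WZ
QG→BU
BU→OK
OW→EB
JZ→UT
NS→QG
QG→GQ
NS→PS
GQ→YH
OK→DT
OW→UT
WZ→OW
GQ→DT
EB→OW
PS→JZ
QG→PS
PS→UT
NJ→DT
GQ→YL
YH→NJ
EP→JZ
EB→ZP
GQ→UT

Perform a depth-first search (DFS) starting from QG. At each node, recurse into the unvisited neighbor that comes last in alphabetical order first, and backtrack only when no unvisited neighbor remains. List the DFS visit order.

QG YH NJ DT EP NS YL PS UT JZ OW LT EB ZP WZ GQ OK BU

Visit QG
QG → YH
YH → NJ
NJ → DT
DT → EP
EP → NS
NS → YL
NS → PS
PS → UT
PS → JZ
QG → OW
OW → LT
OW → EB
EB → ZP
EB → WZ
QG → GQ
GQ → OK
QG → BU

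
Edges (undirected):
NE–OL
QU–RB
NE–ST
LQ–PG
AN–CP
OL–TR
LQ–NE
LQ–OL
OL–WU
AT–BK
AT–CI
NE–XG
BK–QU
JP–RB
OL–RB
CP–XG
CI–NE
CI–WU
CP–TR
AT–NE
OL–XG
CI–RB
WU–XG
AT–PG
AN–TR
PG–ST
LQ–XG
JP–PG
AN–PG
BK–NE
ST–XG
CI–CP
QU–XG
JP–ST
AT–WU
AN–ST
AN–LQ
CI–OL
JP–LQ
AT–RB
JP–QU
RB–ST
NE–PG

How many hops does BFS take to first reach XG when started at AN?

2

Level 0: AN
Level 1: CP, LQ, PG, ST, TR
Level 2: AT, CI, JP, NE, OL, RB, XG
Level 3: BK, QU, WU
XG first appears at level 2.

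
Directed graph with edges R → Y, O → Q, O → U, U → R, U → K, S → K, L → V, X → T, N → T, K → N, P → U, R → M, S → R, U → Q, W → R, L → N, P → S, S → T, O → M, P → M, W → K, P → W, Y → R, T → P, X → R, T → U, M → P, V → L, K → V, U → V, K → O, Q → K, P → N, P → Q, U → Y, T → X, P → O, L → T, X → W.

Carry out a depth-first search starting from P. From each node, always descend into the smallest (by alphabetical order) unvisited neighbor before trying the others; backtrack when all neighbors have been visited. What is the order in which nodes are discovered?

Visit P
P → M
P → N
N → T
T → U
U → K
K → O
O → Q
K → V
V → L
U → R
R → Y
T → X
X → W
P → S

P M N T U K O Q V L R Y X W S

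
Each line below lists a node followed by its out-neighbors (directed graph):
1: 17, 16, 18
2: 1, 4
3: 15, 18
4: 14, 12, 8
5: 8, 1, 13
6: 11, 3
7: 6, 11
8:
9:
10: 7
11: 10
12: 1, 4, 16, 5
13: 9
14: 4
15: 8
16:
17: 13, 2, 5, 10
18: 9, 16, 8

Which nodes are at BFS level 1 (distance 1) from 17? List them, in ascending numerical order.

Level 0: 17
Level 1: 2, 5, 10, 13
Level 2: 1, 4, 7, 8, 9
Level 3: 6, 11, 12, 14, 16, 18
Level 4: 3
Level 5: 15

2, 5, 10, 13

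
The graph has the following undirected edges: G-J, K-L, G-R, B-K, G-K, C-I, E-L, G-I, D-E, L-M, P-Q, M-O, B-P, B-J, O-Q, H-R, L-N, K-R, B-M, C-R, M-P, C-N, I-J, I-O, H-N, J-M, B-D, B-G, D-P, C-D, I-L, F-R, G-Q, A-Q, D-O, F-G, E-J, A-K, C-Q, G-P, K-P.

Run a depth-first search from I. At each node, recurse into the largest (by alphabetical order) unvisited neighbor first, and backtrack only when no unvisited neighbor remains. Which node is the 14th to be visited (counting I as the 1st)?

D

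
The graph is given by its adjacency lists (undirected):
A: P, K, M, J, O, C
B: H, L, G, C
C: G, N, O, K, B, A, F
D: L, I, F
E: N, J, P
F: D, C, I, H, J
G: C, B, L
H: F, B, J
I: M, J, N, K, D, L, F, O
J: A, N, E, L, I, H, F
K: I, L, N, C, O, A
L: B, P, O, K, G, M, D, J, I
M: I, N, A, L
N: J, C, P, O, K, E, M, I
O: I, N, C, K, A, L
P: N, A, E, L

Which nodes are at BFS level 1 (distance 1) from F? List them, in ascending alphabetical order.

Level 0: F
Level 1: C, D, H, I, J
Level 2: A, B, E, G, K, L, M, N, O
Level 3: P

C, D, H, I, J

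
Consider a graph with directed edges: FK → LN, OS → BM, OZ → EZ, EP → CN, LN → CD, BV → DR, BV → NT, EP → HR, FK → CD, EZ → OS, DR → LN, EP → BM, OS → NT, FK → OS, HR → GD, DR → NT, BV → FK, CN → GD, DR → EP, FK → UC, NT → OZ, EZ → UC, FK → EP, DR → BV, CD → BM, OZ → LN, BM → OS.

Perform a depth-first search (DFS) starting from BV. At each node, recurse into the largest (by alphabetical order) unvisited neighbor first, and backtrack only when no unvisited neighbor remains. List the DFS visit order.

BV NT OZ LN CD BM OS EZ UC FK EP HR GD CN DR

Visit BV
BV → NT
NT → OZ
OZ → LN
LN → CD
CD → BM
BM → OS
OZ → EZ
EZ → UC
BV → FK
FK → EP
EP → HR
HR → GD
EP → CN
BV → DR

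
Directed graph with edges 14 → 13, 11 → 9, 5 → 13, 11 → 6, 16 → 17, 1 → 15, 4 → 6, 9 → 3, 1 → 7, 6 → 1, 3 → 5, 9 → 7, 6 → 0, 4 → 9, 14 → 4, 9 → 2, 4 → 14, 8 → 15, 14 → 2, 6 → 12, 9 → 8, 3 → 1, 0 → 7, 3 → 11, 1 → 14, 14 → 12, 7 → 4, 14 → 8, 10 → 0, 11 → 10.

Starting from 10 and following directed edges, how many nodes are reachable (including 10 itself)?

16

BFS from 10 visits: 10, 0, 7, 4, 6, 9, 14, 1, 12, 2, 3, 8, 13, 15, 5, 11
Reachable nodes: 16 of 18 total.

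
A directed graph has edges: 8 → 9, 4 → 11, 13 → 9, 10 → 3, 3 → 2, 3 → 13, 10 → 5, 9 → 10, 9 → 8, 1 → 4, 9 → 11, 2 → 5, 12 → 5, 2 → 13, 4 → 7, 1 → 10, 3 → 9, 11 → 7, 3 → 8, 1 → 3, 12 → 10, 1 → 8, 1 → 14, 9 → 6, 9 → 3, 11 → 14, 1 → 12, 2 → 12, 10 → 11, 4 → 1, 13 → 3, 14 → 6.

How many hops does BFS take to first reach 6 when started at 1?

Level 0: 1
Level 1: 3, 4, 8, 10, 12, 14
Level 2: 2, 5, 6, 7, 9, 11, 13
6 first appears at level 2.

2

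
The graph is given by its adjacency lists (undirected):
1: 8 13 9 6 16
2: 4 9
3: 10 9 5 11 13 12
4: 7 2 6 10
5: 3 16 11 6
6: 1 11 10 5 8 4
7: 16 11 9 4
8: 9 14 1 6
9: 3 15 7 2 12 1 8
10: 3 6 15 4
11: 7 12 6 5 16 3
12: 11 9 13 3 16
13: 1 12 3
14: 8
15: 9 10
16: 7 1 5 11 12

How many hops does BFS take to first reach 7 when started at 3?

2

Level 0: 3
Level 1: 5, 9, 10, 11, 12, 13
Level 2: 1, 2, 4, 6, 7, 8, 15, 16
Level 3: 14
7 first appears at level 2.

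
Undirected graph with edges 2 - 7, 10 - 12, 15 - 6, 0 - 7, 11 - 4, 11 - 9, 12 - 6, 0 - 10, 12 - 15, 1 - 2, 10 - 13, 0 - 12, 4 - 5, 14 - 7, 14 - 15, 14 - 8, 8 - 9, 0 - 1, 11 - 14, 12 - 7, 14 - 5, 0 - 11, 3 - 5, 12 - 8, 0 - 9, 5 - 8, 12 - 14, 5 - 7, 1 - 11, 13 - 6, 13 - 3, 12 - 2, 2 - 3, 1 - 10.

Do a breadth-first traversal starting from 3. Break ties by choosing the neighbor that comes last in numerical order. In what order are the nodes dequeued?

3, 13, 5, 2, 10, 6, 14, 8, 7, 4, 12, 1, 0, 15, 11, 9

Visit 3; enqueue 13, 5, 2 → queue [13, 5, 2]
Visit 13; enqueue 10, 6 → queue [5, 2, 10, 6]
Visit 5; enqueue 14, 8, 7, 4 → queue [2, 10, 6, 14, 8, 7, 4]
Visit 2; enqueue 12, 1 → queue [10, 6, 14, 8, 7, 4, 12, 1]
Visit 10; enqueue 0 → queue [6, 14, 8, 7, 4, 12, 1, 0]
Visit 6; enqueue 15 → queue [14, 8, 7, 4, 12, 1, 0, 15]
Visit 14; enqueue 11 → queue [8, 7, 4, 12, 1, 0, 15, 11]
Visit 8; enqueue 9 → queue [7, 4, 12, 1, 0, 15, 11, 9]
Visit 7 → queue [4, 12, 1, 0, 15, 11, 9]
Visit 4 → queue [12, 1, 0, 15, 11, 9]
Visit 12 → queue [1, 0, 15, 11, 9]
Visit 1 → queue [0, 15, 11, 9]
Visit 0 → queue [15, 11, 9]
Visit 15 → queue [11, 9]
Visit 11 → queue [9]
Visit 9 → queue []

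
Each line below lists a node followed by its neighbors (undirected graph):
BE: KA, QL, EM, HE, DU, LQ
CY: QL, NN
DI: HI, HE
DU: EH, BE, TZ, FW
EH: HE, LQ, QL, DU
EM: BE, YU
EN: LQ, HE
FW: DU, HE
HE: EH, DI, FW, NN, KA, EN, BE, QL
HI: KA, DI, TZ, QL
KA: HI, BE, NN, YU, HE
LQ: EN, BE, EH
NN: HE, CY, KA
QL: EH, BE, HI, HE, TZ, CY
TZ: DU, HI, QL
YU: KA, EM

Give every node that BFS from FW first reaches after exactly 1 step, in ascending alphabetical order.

Level 0: FW
Level 1: DU, HE
Level 2: BE, DI, EH, EN, KA, NN, QL, TZ
Level 3: CY, EM, HI, LQ, YU

DU, HE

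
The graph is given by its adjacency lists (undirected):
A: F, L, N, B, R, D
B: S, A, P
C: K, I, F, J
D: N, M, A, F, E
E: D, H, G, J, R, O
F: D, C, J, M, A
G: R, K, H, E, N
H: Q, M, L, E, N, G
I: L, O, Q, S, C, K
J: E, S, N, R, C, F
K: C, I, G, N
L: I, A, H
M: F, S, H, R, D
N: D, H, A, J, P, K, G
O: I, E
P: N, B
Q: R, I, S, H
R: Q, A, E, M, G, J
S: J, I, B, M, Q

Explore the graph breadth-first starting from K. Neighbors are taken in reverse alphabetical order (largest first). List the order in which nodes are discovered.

K -> N -> I -> G -> C -> P -> J -> H -> D -> A -> S -> Q -> O -> L -> R -> E -> F -> B -> M

Visit K; enqueue N, I, G, C → queue [N, I, G, C]
Visit N; enqueue P, J, H, D, A → queue [I, G, C, P, J, H, D, A]
Visit I; enqueue S, Q, O, L → queue [G, C, P, J, H, D, A, S, Q, O, L]
Visit G; enqueue R, E → queue [C, P, J, H, D, A, S, Q, O, L, R, E]
Visit C; enqueue F → queue [P, J, H, D, A, S, Q, O, L, R, E, F]
Visit P; enqueue B → queue [J, H, D, A, S, Q, O, L, R, E, F, B]
Visit J → queue [H, D, A, S, Q, O, L, R, E, F, B]
Visit H; enqueue M → queue [D, A, S, Q, O, L, R, E, F, B, M]
Visit D → queue [A, S, Q, O, L, R, E, F, B, M]
Visit A → queue [S, Q, O, L, R, E, F, B, M]
Visit S → queue [Q, O, L, R, E, F, B, M]
Visit Q → queue [O, L, R, E, F, B, M]
Visit O → queue [L, R, E, F, B, M]
Visit L → queue [R, E, F, B, M]
Visit R → queue [E, F, B, M]
Visit E → queue [F, B, M]
Visit F → queue [B, M]
Visit B → queue [M]
Visit M → queue []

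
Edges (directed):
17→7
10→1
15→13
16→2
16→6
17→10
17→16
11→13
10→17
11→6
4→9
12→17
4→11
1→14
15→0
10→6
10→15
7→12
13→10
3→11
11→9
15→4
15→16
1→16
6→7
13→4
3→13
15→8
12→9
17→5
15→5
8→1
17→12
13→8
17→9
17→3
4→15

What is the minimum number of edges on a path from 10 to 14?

2

Level 0: 10
Level 1: 1, 6, 15, 17
Level 2: 0, 3, 4, 5, 7, 8, 9, 12, 13, 14, 16
Level 3: 2, 11
14 first appears at level 2.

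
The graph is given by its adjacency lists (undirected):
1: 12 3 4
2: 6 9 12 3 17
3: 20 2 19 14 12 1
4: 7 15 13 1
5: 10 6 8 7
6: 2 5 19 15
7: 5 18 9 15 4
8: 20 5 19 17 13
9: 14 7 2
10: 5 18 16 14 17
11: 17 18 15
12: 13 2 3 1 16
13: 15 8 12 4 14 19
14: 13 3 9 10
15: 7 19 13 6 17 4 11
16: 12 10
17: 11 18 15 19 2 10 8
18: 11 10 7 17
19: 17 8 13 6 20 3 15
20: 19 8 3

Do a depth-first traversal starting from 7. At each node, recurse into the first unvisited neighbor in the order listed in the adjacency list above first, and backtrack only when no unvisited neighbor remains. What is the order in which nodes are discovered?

7 5 10 18 11 17 15 19 8 20 3 2 6 9 14 13 12 1 4 16

Visit 7
7 → 5
5 → 10
10 → 18
18 → 11
11 → 17
17 → 15
15 → 19
19 → 8
8 → 20
20 → 3
3 → 2
2 → 6
2 → 9
9 → 14
14 → 13
13 → 12
12 → 1
1 → 4
12 → 16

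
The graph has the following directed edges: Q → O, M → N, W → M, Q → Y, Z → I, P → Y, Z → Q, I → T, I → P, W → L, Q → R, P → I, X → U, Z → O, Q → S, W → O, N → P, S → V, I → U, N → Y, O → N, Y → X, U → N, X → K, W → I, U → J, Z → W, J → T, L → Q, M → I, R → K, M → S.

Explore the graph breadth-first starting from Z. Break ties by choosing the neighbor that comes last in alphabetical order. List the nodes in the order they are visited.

Z, W, Q, O, I, M, L, Y, S, R, N, U, T, P, X, V, K, J

Visit Z; enqueue W, Q, O, I → queue [W, Q, O, I]
Visit W; enqueue M, L → queue [Q, O, I, M, L]
Visit Q; enqueue Y, S, R → queue [O, I, M, L, Y, S, R]
Visit O; enqueue N → queue [I, M, L, Y, S, R, N]
Visit I; enqueue U, T, P → queue [M, L, Y, S, R, N, U, T, P]
Visit M → queue [L, Y, S, R, N, U, T, P]
Visit L → queue [Y, S, R, N, U, T, P]
Visit Y; enqueue X → queue [S, R, N, U, T, P, X]
Visit S; enqueue V → queue [R, N, U, T, P, X, V]
Visit R; enqueue K → queue [N, U, T, P, X, V, K]
Visit N → queue [U, T, P, X, V, K]
Visit U; enqueue J → queue [T, P, X, V, K, J]
Visit T → queue [P, X, V, K, J]
Visit P → queue [X, V, K, J]
Visit X → queue [V, K, J]
Visit V → queue [K, J]
Visit K → queue [J]
Visit J → queue []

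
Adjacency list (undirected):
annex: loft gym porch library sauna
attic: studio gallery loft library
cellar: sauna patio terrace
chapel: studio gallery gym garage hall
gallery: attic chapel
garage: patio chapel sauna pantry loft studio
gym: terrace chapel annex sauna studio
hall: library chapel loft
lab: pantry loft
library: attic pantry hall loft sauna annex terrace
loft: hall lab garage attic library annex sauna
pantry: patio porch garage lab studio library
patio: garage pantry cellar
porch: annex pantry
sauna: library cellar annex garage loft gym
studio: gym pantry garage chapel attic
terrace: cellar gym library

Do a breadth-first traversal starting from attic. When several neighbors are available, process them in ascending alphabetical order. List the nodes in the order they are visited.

attic → gallery → library → loft → studio → chapel → annex → hall → pantry → sauna → terrace → garage → lab → gym → porch → patio → cellar

Visit attic; enqueue gallery, library, loft, studio → queue [gallery, library, loft, studio]
Visit gallery; enqueue chapel → queue [library, loft, studio, chapel]
Visit library; enqueue annex, hall, pantry, sauna, terrace → queue [loft, studio, chapel, annex, hall, pantry, sauna, terrace]
Visit loft; enqueue garage, lab → queue [studio, chapel, annex, hall, pantry, sauna, terrace, garage, lab]
Visit studio; enqueue gym → queue [chapel, annex, hall, pantry, sauna, terrace, garage, lab, gym]
Visit chapel → queue [annex, hall, pantry, sauna, terrace, garage, lab, gym]
Visit annex; enqueue porch → queue [hall, pantry, sauna, terrace, garage, lab, gym, porch]
Visit hall → queue [pantry, sauna, terrace, garage, lab, gym, porch]
Visit pantry; enqueue patio → queue [sauna, terrace, garage, lab, gym, porch, patio]
Visit sauna; enqueue cellar → queue [terrace, garage, lab, gym, porch, patio, cellar]
Visit terrace → queue [garage, lab, gym, porch, patio, cellar]
Visit garage → queue [lab, gym, porch, patio, cellar]
Visit lab → queue [gym, porch, patio, cellar]
Visit gym → queue [porch, patio, cellar]
Visit porch → queue [patio, cellar]
Visit patio → queue [cellar]
Visit cellar → queue []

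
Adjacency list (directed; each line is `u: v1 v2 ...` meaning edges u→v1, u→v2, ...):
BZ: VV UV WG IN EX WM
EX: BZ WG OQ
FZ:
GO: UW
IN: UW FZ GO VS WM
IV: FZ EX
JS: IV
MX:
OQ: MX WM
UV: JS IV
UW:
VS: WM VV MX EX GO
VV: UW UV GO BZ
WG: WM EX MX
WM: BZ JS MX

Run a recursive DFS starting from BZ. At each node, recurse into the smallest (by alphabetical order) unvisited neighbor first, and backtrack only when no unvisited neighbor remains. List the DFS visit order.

BZ → EX → OQ → MX → WM → JS → IV → FZ → WG → IN → GO → UW → VS → VV → UV

Visit BZ
BZ → EX
EX → OQ
OQ → MX
OQ → WM
WM → JS
JS → IV
IV → FZ
EX → WG
BZ → IN
IN → GO
GO → UW
IN → VS
VS → VV
VV → UV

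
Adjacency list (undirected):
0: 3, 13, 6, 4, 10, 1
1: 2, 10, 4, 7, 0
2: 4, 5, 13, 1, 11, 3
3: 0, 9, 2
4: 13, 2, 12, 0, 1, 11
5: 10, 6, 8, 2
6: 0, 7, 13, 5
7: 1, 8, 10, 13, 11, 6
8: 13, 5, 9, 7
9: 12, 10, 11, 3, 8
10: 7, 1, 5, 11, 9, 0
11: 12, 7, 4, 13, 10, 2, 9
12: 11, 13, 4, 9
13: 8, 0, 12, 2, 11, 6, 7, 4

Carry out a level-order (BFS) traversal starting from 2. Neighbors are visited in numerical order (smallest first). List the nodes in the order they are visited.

Visit 2; enqueue 1, 3, 4, 5, 11, 13 → queue [1, 3, 4, 5, 11, 13]
Visit 1; enqueue 0, 7, 10 → queue [3, 4, 5, 11, 13, 0, 7, 10]
Visit 3; enqueue 9 → queue [4, 5, 11, 13, 0, 7, 10, 9]
Visit 4; enqueue 12 → queue [5, 11, 13, 0, 7, 10, 9, 12]
Visit 5; enqueue 6, 8 → queue [11, 13, 0, 7, 10, 9, 12, 6, 8]
Visit 11 → queue [13, 0, 7, 10, 9, 12, 6, 8]
Visit 13 → queue [0, 7, 10, 9, 12, 6, 8]
Visit 0 → queue [7, 10, 9, 12, 6, 8]
Visit 7 → queue [10, 9, 12, 6, 8]
Visit 10 → queue [9, 12, 6, 8]
Visit 9 → queue [12, 6, 8]
Visit 12 → queue [6, 8]
Visit 6 → queue [8]
Visit 8 → queue []

2, 1, 3, 4, 5, 11, 13, 0, 7, 10, 9, 12, 6, 8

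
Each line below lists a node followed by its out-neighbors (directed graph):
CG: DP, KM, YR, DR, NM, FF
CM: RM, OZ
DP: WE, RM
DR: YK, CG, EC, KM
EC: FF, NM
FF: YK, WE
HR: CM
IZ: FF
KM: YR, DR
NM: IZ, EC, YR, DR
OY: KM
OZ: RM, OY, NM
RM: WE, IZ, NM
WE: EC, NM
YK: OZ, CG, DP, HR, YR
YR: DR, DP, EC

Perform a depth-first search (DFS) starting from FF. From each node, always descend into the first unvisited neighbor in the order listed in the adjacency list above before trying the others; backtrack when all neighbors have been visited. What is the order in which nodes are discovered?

Visit FF
FF → YK
YK → OZ
OZ → RM
RM → WE
WE → EC
EC → NM
NM → IZ
NM → YR
YR → DR
DR → CG
CG → DP
CG → KM
OZ → OY
YK → HR
HR → CM

FF -> YK -> OZ -> RM -> WE -> EC -> NM -> IZ -> YR -> DR -> CG -> DP -> KM -> OY -> HR -> CM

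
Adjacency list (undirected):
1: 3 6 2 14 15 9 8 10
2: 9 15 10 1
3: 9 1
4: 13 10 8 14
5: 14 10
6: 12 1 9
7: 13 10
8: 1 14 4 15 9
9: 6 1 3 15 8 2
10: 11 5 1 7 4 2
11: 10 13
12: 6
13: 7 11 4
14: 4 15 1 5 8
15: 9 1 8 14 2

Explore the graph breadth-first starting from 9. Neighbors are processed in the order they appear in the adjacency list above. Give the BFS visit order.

9, 6, 1, 3, 15, 8, 2, 12, 14, 10, 4, 5, 11, 7, 13

Visit 9; enqueue 6, 1, 3, 15, 8, 2 → queue [6, 1, 3, 15, 8, 2]
Visit 6; enqueue 12 → queue [1, 3, 15, 8, 2, 12]
Visit 1; enqueue 14, 10 → queue [3, 15, 8, 2, 12, 14, 10]
Visit 3 → queue [15, 8, 2, 12, 14, 10]
Visit 15 → queue [8, 2, 12, 14, 10]
Visit 8; enqueue 4 → queue [2, 12, 14, 10, 4]
Visit 2 → queue [12, 14, 10, 4]
Visit 12 → queue [14, 10, 4]
Visit 14; enqueue 5 → queue [10, 4, 5]
Visit 10; enqueue 11, 7 → queue [4, 5, 11, 7]
Visit 4; enqueue 13 → queue [5, 11, 7, 13]
Visit 5 → queue [11, 7, 13]
Visit 11 → queue [7, 13]
Visit 7 → queue [13]
Visit 13 → queue []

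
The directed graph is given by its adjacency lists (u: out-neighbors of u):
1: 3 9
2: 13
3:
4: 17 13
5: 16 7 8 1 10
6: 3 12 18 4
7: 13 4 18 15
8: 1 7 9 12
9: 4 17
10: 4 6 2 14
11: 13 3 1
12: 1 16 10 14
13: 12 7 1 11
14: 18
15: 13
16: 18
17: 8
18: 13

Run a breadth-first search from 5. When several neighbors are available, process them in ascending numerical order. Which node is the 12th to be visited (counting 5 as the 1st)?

18

Visit 5; enqueue 1, 7, 8, 10, 16 → queue [1, 7, 8, 10, 16]
Visit 1; enqueue 3, 9 → queue [7, 8, 10, 16, 3, 9]
Visit 7; enqueue 4, 13, 15, 18 → queue [8, 10, 16, 3, 9, 4, 13, 15, 18]
Visit 8; enqueue 12 → queue [10, 16, 3, 9, 4, 13, 15, 18, 12]
Visit 10; enqueue 2, 6, 14 → queue [16, 3, 9, 4, 13, 15, 18, 12, 2, 6, 14]
Visit 16 → queue [3, 9, 4, 13, 15, 18, 12, 2, 6, 14]
Visit 3 → queue [9, 4, 13, 15, 18, 12, 2, 6, 14]
Visit 9; enqueue 17 → queue [4, 13, 15, 18, 12, 2, 6, 14, 17]
Visit 4 → queue [13, 15, 18, 12, 2, 6, 14, 17]
Visit 13; enqueue 11 → queue [15, 18, 12, 2, 6, 14, 17, 11]
Visit 15 → queue [18, 12, 2, 6, 14, 17, 11]
Visit 18 → queue [12, 2, 6, 14, 17, 11]
Visit 12 → queue [2, 6, 14, 17, 11]
Visit 2 → queue [6, 14, 17, 11]
Visit 6 → queue [14, 17, 11]
Visit 14 → queue [17, 11]
Visit 17 → queue [11]
Visit 11 → queue []

Visit order: 5, 1, 7, 8, 10, 16, 3, 9, 4, 13, 15, 18, 12, 2, 6, 14, 17, 11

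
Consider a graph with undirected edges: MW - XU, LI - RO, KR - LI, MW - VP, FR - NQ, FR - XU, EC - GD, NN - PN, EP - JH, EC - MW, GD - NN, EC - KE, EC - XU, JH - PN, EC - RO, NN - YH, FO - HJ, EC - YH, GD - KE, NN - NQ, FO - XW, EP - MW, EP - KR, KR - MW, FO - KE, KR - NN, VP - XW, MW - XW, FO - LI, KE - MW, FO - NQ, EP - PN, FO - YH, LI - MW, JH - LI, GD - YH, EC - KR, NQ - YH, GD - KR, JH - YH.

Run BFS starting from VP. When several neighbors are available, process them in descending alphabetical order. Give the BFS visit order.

Visit VP; enqueue XW, MW → queue [XW, MW]
Visit XW; enqueue FO → queue [MW, FO]
Visit MW; enqueue XU, LI, KR, KE, EP, EC → queue [FO, XU, LI, KR, KE, EP, EC]
Visit FO; enqueue YH, NQ, HJ → queue [XU, LI, KR, KE, EP, EC, YH, NQ, HJ]
Visit XU; enqueue FR → queue [LI, KR, KE, EP, EC, YH, NQ, HJ, FR]
Visit LI; enqueue RO, JH → queue [KR, KE, EP, EC, YH, NQ, HJ, FR, RO, JH]
Visit KR; enqueue NN, GD → queue [KE, EP, EC, YH, NQ, HJ, FR, RO, JH, NN, GD]
Visit KE → queue [EP, EC, YH, NQ, HJ, FR, RO, JH, NN, GD]
Visit EP; enqueue PN → queue [EC, YH, NQ, HJ, FR, RO, JH, NN, GD, PN]
Visit EC → queue [YH, NQ, HJ, FR, RO, JH, NN, GD, PN]
Visit YH → queue [NQ, HJ, FR, RO, JH, NN, GD, PN]
Visit NQ → queue [HJ, FR, RO, JH, NN, GD, PN]
Visit HJ → queue [FR, RO, JH, NN, GD, PN]
Visit FR → queue [RO, JH, NN, GD, PN]
Visit RO → queue [JH, NN, GD, PN]
Visit JH → queue [NN, GD, PN]
Visit NN → queue [GD, PN]
Visit GD → queue [PN]
Visit PN → queue []

VP → XW → MW → FO → XU → LI → KR → KE → EP → EC → YH → NQ → HJ → FR → RO → JH → NN → GD → PN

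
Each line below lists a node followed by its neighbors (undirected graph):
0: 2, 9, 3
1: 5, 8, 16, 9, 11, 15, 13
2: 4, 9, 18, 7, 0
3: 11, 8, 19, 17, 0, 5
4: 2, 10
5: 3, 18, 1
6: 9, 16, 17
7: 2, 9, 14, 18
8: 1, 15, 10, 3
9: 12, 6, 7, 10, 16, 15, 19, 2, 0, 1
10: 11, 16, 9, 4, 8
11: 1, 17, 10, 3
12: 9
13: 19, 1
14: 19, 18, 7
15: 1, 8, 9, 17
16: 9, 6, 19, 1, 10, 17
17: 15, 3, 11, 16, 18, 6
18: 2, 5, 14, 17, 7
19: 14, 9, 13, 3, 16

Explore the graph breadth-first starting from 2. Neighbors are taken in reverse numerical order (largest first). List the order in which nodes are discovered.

2 -> 18 -> 9 -> 7 -> 4 -> 0 -> 17 -> 14 -> 5 -> 19 -> 16 -> 15 -> 12 -> 10 -> 6 -> 1 -> 3 -> 11 -> 13 -> 8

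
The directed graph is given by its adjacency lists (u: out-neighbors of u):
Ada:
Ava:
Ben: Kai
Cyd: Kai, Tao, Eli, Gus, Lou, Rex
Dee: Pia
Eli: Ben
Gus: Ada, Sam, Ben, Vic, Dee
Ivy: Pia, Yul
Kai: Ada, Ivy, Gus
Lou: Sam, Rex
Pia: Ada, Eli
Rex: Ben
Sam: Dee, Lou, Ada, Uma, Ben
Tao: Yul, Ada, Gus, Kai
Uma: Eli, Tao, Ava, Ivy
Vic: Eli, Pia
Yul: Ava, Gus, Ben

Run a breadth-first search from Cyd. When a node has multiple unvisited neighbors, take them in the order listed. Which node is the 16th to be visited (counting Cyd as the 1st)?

Ava

Visit Cyd; enqueue Kai, Tao, Eli, Gus, Lou, Rex → queue [Kai, Tao, Eli, Gus, Lou, Rex]
Visit Kai; enqueue Ada, Ivy → queue [Tao, Eli, Gus, Lou, Rex, Ada, Ivy]
Visit Tao; enqueue Yul → queue [Eli, Gus, Lou, Rex, Ada, Ivy, Yul]
Visit Eli; enqueue Ben → queue [Gus, Lou, Rex, Ada, Ivy, Yul, Ben]
Visit Gus; enqueue Sam, Vic, Dee → queue [Lou, Rex, Ada, Ivy, Yul, Ben, Sam, Vic, Dee]
Visit Lou → queue [Rex, Ada, Ivy, Yul, Ben, Sam, Vic, Dee]
Visit Rex → queue [Ada, Ivy, Yul, Ben, Sam, Vic, Dee]
Visit Ada → queue [Ivy, Yul, Ben, Sam, Vic, Dee]
Visit Ivy; enqueue Pia → queue [Yul, Ben, Sam, Vic, Dee, Pia]
Visit Yul; enqueue Ava → queue [Ben, Sam, Vic, Dee, Pia, Ava]
Visit Ben → queue [Sam, Vic, Dee, Pia, Ava]
Visit Sam; enqueue Uma → queue [Vic, Dee, Pia, Ava, Uma]
Visit Vic → queue [Dee, Pia, Ava, Uma]
Visit Dee → queue [Pia, Ava, Uma]
Visit Pia → queue [Ava, Uma]
Visit Ava → queue [Uma]
Visit Uma → queue []

Visit order: Cyd, Kai, Tao, Eli, Gus, Lou, Rex, Ada, Ivy, Yul, Ben, Sam, Vic, Dee, Pia, Ava, Uma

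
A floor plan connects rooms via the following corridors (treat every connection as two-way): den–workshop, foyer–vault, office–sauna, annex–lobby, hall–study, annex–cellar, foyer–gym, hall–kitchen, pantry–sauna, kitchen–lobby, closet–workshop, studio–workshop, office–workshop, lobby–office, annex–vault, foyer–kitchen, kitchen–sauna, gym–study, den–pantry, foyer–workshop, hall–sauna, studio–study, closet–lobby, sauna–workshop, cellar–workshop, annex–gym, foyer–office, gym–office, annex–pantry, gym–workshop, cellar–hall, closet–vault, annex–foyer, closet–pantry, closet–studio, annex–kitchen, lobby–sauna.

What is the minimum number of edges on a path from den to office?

Level 0: den
Level 1: pantry, workshop
Level 2: annex, cellar, closet, foyer, gym, office, sauna, studio
Level 3: hall, kitchen, lobby, study, vault
office first appears at level 2.

2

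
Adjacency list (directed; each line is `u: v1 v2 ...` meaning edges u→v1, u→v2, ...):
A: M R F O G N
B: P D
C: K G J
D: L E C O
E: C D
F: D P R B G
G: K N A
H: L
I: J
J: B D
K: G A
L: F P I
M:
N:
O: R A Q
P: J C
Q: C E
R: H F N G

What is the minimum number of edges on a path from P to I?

4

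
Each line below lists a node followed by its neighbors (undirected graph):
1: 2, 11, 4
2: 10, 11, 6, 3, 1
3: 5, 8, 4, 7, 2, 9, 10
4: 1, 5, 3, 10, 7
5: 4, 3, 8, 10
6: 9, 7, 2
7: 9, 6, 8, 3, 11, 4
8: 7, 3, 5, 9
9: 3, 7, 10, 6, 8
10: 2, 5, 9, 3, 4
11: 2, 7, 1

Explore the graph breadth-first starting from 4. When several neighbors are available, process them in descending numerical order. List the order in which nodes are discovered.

4 → 10 → 7 → 5 → 3 → 1 → 9 → 2 → 11 → 8 → 6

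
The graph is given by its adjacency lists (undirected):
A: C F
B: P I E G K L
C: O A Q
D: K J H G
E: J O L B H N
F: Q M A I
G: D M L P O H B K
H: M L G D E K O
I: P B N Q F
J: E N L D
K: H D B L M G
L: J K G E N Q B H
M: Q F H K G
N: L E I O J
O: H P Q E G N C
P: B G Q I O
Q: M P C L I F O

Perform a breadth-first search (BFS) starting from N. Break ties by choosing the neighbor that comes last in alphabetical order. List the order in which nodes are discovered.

Visit N; enqueue O, L, J, I, E → queue [O, L, J, I, E]
Visit O; enqueue Q, P, H, G, C → queue [L, J, I, E, Q, P, H, G, C]
Visit L; enqueue K, B → queue [J, I, E, Q, P, H, G, C, K, B]
Visit J; enqueue D → queue [I, E, Q, P, H, G, C, K, B, D]
Visit I; enqueue F → queue [E, Q, P, H, G, C, K, B, D, F]
Visit E → queue [Q, P, H, G, C, K, B, D, F]
Visit Q; enqueue M → queue [P, H, G, C, K, B, D, F, M]
Visit P → queue [H, G, C, K, B, D, F, M]
Visit H → queue [G, C, K, B, D, F, M]
Visit G → queue [C, K, B, D, F, M]
Visit C; enqueue A → queue [K, B, D, F, M, A]
Visit K → queue [B, D, F, M, A]
Visit B → queue [D, F, M, A]
Visit D → queue [F, M, A]
Visit F → queue [M, A]
Visit M → queue [A]
Visit A → queue []

N, O, L, J, I, E, Q, P, H, G, C, K, B, D, F, M, A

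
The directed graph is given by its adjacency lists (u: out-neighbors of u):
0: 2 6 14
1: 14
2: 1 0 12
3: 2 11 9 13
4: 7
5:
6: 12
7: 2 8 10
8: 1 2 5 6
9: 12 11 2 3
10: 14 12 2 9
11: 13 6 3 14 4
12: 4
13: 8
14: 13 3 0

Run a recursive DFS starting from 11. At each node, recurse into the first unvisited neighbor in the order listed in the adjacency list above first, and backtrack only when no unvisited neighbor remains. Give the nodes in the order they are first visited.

Visit 11
11 → 13
13 → 8
8 → 1
1 → 14
14 → 3
3 → 2
2 → 0
0 → 6
6 → 12
12 → 4
4 → 7
7 → 10
10 → 9
8 → 5

11, 13, 8, 1, 14, 3, 2, 0, 6, 12, 4, 7, 10, 9, 5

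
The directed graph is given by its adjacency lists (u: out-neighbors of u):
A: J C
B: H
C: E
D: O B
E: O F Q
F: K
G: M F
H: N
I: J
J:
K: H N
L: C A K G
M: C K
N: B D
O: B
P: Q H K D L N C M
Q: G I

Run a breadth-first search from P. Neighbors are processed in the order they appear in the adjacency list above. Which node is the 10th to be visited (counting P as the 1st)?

G

Visit P; enqueue Q, H, K, D, L, N, C, M → queue [Q, H, K, D, L, N, C, M]
Visit Q; enqueue G, I → queue [H, K, D, L, N, C, M, G, I]
Visit H → queue [K, D, L, N, C, M, G, I]
Visit K → queue [D, L, N, C, M, G, I]
Visit D; enqueue O, B → queue [L, N, C, M, G, I, O, B]
Visit L; enqueue A → queue [N, C, M, G, I, O, B, A]
Visit N → queue [C, M, G, I, O, B, A]
Visit C; enqueue E → queue [M, G, I, O, B, A, E]
Visit M → queue [G, I, O, B, A, E]
Visit G; enqueue F → queue [I, O, B, A, E, F]
Visit I; enqueue J → queue [O, B, A, E, F, J]
Visit O → queue [B, A, E, F, J]
Visit B → queue [A, E, F, J]
Visit A → queue [E, F, J]
Visit E → queue [F, J]
Visit F → queue [J]
Visit J → queue []

Visit order: P, Q, H, K, D, L, N, C, M, G, I, O, B, A, E, F, J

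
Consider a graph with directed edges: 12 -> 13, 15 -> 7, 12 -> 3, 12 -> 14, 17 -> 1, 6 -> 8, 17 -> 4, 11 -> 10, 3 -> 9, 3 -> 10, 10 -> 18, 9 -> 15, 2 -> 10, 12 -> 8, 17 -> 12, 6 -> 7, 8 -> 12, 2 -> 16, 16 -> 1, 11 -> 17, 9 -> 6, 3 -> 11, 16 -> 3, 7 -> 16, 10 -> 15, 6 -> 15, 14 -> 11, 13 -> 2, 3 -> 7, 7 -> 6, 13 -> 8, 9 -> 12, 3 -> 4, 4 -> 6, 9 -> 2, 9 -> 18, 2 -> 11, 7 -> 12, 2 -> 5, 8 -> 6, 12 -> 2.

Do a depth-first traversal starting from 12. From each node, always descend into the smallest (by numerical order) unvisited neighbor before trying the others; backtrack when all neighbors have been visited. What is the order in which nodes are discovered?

12 -> 2 -> 5 -> 10 -> 15 -> 7 -> 6 -> 8 -> 16 -> 1 -> 3 -> 4 -> 9 -> 18 -> 11 -> 17 -> 13 -> 14

Visit 12
12 → 2
2 → 5
2 → 10
10 → 15
15 → 7
7 → 6
6 → 8
7 → 16
16 → 1
16 → 3
3 → 4
3 → 9
9 → 18
3 → 11
11 → 17
12 → 13
12 → 14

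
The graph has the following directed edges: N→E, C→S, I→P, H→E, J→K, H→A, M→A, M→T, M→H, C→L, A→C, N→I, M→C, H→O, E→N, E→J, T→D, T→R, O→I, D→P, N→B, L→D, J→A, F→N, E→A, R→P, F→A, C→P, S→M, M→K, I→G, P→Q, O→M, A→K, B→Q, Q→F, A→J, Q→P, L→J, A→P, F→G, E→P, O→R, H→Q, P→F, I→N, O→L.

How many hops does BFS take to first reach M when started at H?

Level 0: H
Level 1: A, E, O, Q
Level 2: C, F, I, J, K, L, M, N, P, R
Level 3: B, D, G, S, T
M first appears at level 2.

2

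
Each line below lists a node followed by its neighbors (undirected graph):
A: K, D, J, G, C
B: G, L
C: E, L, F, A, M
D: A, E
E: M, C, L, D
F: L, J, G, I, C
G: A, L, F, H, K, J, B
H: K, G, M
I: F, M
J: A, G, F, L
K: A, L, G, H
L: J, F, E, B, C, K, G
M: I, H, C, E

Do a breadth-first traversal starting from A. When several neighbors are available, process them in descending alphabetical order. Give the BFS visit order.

Visit A; enqueue K, J, G, D, C → queue [K, J, G, D, C]
Visit K; enqueue L, H → queue [J, G, D, C, L, H]
Visit J; enqueue F → queue [G, D, C, L, H, F]
Visit G; enqueue B → queue [D, C, L, H, F, B]
Visit D; enqueue E → queue [C, L, H, F, B, E]
Visit C; enqueue M → queue [L, H, F, B, E, M]
Visit L → queue [H, F, B, E, M]
Visit H → queue [F, B, E, M]
Visit F; enqueue I → queue [B, E, M, I]
Visit B → queue [E, M, I]
Visit E → queue [M, I]
Visit M → queue [I]
Visit I → queue []

A, K, J, G, D, C, L, H, F, B, E, M, I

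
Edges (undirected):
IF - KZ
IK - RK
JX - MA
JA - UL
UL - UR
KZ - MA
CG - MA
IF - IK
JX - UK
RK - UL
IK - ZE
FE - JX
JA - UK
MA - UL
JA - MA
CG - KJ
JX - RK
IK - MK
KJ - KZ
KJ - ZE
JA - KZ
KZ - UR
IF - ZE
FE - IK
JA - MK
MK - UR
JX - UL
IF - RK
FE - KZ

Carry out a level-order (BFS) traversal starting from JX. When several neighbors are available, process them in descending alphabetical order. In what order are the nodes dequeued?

Visit JX; enqueue UL, UK, RK, MA, FE → queue [UL, UK, RK, MA, FE]
Visit UL; enqueue UR, JA → queue [UK, RK, MA, FE, UR, JA]
Visit UK → queue [RK, MA, FE, UR, JA]
Visit RK; enqueue IK, IF → queue [MA, FE, UR, JA, IK, IF]
Visit MA; enqueue KZ, CG → queue [FE, UR, JA, IK, IF, KZ, CG]
Visit FE → queue [UR, JA, IK, IF, KZ, CG]
Visit UR; enqueue MK → queue [JA, IK, IF, KZ, CG, MK]
Visit JA → queue [IK, IF, KZ, CG, MK]
Visit IK; enqueue ZE → queue [IF, KZ, CG, MK, ZE]
Visit IF → queue [KZ, CG, MK, ZE]
Visit KZ; enqueue KJ → queue [CG, MK, ZE, KJ]
Visit CG → queue [MK, ZE, KJ]
Visit MK → queue [ZE, KJ]
Visit ZE → queue [KJ]
Visit KJ → queue []

JX, UL, UK, RK, MA, FE, UR, JA, IK, IF, KZ, CG, MK, ZE, KJ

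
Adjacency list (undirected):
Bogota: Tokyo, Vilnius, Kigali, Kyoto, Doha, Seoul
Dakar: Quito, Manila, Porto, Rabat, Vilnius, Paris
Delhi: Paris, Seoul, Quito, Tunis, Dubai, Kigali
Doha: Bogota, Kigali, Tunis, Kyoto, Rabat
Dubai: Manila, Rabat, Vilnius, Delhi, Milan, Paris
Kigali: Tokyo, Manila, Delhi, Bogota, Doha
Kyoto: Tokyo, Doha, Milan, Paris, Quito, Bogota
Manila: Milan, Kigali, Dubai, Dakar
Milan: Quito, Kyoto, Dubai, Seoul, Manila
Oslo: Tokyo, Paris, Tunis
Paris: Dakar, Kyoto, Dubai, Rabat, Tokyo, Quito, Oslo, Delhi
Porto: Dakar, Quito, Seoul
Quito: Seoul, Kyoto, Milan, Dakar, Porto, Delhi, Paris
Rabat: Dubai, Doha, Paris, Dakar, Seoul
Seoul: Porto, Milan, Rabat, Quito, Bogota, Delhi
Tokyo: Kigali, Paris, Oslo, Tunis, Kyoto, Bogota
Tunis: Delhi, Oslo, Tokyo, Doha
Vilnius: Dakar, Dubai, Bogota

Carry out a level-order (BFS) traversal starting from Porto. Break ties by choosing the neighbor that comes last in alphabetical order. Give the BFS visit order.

Porto → Seoul → Quito → Dakar → Rabat → Milan → Delhi → Bogota → Paris → Kyoto → Vilnius → Manila → Dubai → Doha → Tunis → Kigali → Tokyo → Oslo

Visit Porto; enqueue Seoul, Quito, Dakar → queue [Seoul, Quito, Dakar]
Visit Seoul; enqueue Rabat, Milan, Delhi, Bogota → queue [Quito, Dakar, Rabat, Milan, Delhi, Bogota]
Visit Quito; enqueue Paris, Kyoto → queue [Dakar, Rabat, Milan, Delhi, Bogota, Paris, Kyoto]
Visit Dakar; enqueue Vilnius, Manila → queue [Rabat, Milan, Delhi, Bogota, Paris, Kyoto, Vilnius, Manila]
Visit Rabat; enqueue Dubai, Doha → queue [Milan, Delhi, Bogota, Paris, Kyoto, Vilnius, Manila, Dubai, Doha]
Visit Milan → queue [Delhi, Bogota, Paris, Kyoto, Vilnius, Manila, Dubai, Doha]
Visit Delhi; enqueue Tunis, Kigali → queue [Bogota, Paris, Kyoto, Vilnius, Manila, Dubai, Doha, Tunis, Kigali]
Visit Bogota; enqueue Tokyo → queue [Paris, Kyoto, Vilnius, Manila, Dubai, Doha, Tunis, Kigali, Tokyo]
Visit Paris; enqueue Oslo → queue [Kyoto, Vilnius, Manila, Dubai, Doha, Tunis, Kigali, Tokyo, Oslo]
Visit Kyoto → queue [Vilnius, Manila, Dubai, Doha, Tunis, Kigali, Tokyo, Oslo]
Visit Vilnius → queue [Manila, Dubai, Doha, Tunis, Kigali, Tokyo, Oslo]
Visit Manila → queue [Dubai, Doha, Tunis, Kigali, Tokyo, Oslo]
Visit Dubai → queue [Doha, Tunis, Kigali, Tokyo, Oslo]
Visit Doha → queue [Tunis, Kigali, Tokyo, Oslo]
Visit Tunis → queue [Kigali, Tokyo, Oslo]
Visit Kigali → queue [Tokyo, Oslo]
Visit Tokyo → queue [Oslo]
Visit Oslo → queue []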